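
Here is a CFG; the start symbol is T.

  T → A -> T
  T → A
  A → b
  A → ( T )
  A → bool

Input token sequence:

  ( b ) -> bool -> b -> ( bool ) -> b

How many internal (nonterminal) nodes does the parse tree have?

14

[T [A ( [T [A b]] )] -> [T [A bool] -> [T [A b] -> [T [A ( [T [A bool]] )] -> [T [A b]]]]]]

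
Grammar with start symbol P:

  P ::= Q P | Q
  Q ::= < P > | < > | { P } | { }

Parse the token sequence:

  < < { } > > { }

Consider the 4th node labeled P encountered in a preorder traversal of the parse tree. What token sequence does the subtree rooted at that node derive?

[P [Q < [P [Q < [P [Q { }]] >]] >] [P [Q { }]]]

{ }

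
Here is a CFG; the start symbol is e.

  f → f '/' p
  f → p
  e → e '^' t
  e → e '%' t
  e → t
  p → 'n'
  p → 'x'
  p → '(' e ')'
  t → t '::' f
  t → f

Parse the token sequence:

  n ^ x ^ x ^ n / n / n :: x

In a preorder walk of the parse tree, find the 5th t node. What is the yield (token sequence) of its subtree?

n / n / n

[e [e [e [e [t [f [p n]]]] ^ [t [f [p x]]]] ^ [t [f [p x]]]] ^ [t [t [f [f [f [p n]] / [p n]] / [p n]]] :: [f [p x]]]]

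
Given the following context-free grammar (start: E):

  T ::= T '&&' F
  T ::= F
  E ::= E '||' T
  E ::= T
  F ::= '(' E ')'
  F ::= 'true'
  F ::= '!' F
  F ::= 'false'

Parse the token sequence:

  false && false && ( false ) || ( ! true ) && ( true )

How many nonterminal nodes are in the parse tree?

[E [E [T [T [T [F false]] && [F false]] && [F ( [E [T [F false]]] )]]] || [T [T [F ( [E [T [F ! [F true]]]] )]] && [F ( [E [T [F true]]] )]]]

22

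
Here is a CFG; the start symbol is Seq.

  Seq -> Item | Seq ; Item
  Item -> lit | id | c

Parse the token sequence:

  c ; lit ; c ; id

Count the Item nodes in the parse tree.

[Seq [Seq [Seq [Seq [Item c]] ; [Item lit]] ; [Item c]] ; [Item id]]

4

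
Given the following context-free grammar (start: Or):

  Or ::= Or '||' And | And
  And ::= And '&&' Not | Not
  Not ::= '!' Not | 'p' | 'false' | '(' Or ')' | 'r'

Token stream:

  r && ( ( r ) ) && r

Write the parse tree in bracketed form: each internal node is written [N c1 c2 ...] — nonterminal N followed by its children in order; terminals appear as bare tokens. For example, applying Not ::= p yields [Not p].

Or
And
And && Not
And && Not && Not
Not && Not && Not
r && Not && Not
r && ( Or ) && Not
r && ( And ) && Not
r && ( Not ) && Not
r && ( ( Or ) ) && Not
r && ( ( And ) ) && Not
r && ( ( Not ) ) && Not
r && ( ( r ) ) && Not
r && ( ( r ) ) && r

[Or [And [And [And [Not r]] && [Not ( [Or [And [Not ( [Or [And [Not r]]] )]]] )]] && [Not r]]]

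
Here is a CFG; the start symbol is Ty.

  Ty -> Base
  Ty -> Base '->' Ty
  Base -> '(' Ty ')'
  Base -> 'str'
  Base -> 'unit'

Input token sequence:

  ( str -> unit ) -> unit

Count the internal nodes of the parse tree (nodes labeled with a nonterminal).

[Ty [Base ( [Ty [Base str] -> [Ty [Base unit]]] )] -> [Ty [Base unit]]]

8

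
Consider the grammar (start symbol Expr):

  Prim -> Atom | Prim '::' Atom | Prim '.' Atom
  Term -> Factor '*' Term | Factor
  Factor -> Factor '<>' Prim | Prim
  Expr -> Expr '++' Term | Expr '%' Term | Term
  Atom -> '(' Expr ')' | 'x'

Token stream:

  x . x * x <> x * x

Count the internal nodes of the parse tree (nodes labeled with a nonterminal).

[Expr [Term [Factor [Prim [Prim [Atom x]] . [Atom x]]] * [Term [Factor [Factor [Prim [Atom x]]] <> [Prim [Atom x]]] * [Term [Factor [Prim [Atom x]]]]]]]

18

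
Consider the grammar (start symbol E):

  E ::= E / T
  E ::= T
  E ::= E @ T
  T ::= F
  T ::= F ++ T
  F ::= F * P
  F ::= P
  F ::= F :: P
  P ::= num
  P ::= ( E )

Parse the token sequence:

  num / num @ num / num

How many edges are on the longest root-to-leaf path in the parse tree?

7

[E [E [E [E [T [F [P num]]]] / [T [F [P num]]]] @ [T [F [P num]]]] / [T [F [P num]]]]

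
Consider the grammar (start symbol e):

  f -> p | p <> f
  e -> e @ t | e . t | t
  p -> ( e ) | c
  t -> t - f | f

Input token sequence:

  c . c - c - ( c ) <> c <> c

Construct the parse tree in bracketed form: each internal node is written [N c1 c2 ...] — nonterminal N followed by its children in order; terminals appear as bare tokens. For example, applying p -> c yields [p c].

[e [e [t [f [p c]]]] . [t [t [t [f [p c]]] - [f [p c]]] - [f [p ( [e [t [f [p c]]]] )] <> [f [p c] <> [f [p c]]]]]]

e
e . t
t . t
f . t
p . t
c . t
c . t - f
c . t - f - f
c . f - f - f
c . p - f - f
c . c - f - f
c . c - p - f
c . c - c - f
c . c - c - p <> f
c . c - c - ( e ) <> f
c . c - c - ( t ) <> f
c . c - c - ( f ) <> f
c . c - c - ( p ) <> f
c . c - c - ( c ) <> f
c . c - c - ( c ) <> p <> f
c . c - c - ( c ) <> c <> f
c . c - c - ( c ) <> c <> p
c . c - c - ( c ) <> c <> c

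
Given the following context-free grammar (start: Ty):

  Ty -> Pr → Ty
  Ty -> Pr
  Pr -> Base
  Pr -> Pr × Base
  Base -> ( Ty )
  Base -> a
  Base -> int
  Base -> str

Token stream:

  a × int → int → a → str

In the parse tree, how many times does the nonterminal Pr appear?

5

[Ty [Pr [Pr [Base a]] × [Base int]] → [Ty [Pr [Base int]] → [Ty [Pr [Base a]] → [Ty [Pr [Base str]]]]]]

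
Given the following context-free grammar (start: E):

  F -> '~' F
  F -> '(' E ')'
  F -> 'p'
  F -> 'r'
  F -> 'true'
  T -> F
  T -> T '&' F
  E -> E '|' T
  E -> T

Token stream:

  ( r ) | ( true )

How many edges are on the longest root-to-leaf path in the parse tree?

7

[E [E [T [F ( [E [T [F r]]] )]]] | [T [F ( [E [T [F true]]] )]]]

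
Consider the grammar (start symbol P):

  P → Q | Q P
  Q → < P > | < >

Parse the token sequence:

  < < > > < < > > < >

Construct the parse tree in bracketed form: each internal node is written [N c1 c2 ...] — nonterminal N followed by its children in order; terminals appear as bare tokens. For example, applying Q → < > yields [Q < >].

P
Q P
< P > P
< Q > P
< < > > P
< < > > Q P
< < > > < P > P
< < > > < Q > P
< < > > < < > > P
< < > > < < > > Q
< < > > < < > > < >

[P [Q < [P [Q < >]] >] [P [Q < [P [Q < >]] >] [P [Q < >]]]]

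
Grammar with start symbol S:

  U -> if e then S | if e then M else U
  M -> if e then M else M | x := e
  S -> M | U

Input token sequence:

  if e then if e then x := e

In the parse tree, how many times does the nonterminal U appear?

[S [U if e then [S [U if e then [S [M x := e]]]]]]

2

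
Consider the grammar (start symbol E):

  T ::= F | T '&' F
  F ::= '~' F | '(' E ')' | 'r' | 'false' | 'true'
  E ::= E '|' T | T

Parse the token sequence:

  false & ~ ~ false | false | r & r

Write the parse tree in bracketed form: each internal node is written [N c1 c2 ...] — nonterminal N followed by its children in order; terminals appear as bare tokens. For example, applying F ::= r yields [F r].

E
E | T
E | T | T
T | T | T
T & F | T | T
F & F | T | T
false & F | T | T
false & ~ F | T | T
false & ~ ~ F | T | T
false & ~ ~ false | T | T
false & ~ ~ false | F | T
false & ~ ~ false | false | T
false & ~ ~ false | false | T & F
false & ~ ~ false | false | F & F
false & ~ ~ false | false | r & F
false & ~ ~ false | false | r & r

[E [E [E [T [T [F false]] & [F ~ [F ~ [F false]]]]] | [T [F false]]] | [T [T [F r]] & [F r]]]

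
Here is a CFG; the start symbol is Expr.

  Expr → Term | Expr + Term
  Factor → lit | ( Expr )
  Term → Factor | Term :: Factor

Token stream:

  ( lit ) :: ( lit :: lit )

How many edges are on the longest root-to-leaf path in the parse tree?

7

[Expr [Term [Term [Factor ( [Expr [Term [Factor lit]]] )]] :: [Factor ( [Expr [Term [Term [Factor lit]] :: [Factor lit]]] )]]]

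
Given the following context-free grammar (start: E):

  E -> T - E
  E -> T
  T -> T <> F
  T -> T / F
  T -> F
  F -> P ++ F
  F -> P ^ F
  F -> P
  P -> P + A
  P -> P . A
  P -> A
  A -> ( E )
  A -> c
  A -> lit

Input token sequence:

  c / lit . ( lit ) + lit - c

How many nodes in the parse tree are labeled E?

[E [T [T [F [P [A c]]]] / [F [P [P [P [A lit]] . [A ( [E [T [F [P [A lit]]]]] )]] + [A lit]]]] - [E [T [F [P [A c]]]]]]

3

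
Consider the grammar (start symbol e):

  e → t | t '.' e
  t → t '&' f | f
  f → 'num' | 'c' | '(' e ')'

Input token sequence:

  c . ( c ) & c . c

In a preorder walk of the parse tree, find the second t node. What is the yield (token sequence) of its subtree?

[e [t [f c]] . [e [t [t [f ( [e [t [f c]]] )]] & [f c]] . [e [t [f c]]]]]

( c ) & c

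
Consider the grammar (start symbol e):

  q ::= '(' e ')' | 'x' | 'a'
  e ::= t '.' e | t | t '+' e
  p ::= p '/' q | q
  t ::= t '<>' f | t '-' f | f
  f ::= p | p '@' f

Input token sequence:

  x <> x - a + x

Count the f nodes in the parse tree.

4

[e [t [t [t [f [p [q x]]]] <> [f [p [q x]]]] - [f [p [q a]]]] + [e [t [f [p [q x]]]]]]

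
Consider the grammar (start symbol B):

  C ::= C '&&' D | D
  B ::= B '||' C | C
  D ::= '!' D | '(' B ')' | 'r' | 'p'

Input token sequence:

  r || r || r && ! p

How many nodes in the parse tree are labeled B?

3

[B [B [B [C [D r]]] || [C [D r]]] || [C [C [D r]] && [D ! [D p]]]]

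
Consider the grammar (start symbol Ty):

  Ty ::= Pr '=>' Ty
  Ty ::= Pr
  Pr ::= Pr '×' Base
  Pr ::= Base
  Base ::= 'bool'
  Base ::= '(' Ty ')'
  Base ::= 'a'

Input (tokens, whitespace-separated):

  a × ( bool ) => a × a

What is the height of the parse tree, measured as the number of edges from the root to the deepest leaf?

6

[Ty [Pr [Pr [Base a]] × [Base ( [Ty [Pr [Base bool]]] )]] => [Ty [Pr [Pr [Base a]] × [Base a]]]]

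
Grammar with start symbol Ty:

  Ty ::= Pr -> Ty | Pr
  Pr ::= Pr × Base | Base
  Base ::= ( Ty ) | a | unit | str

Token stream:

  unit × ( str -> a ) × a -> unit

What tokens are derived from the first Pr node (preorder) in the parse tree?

[Ty [Pr [Pr [Pr [Base unit]] × [Base ( [Ty [Pr [Base str]] -> [Ty [Pr [Base a]]]] )]] × [Base a]] -> [Ty [Pr [Base unit]]]]

unit × ( str -> a ) × a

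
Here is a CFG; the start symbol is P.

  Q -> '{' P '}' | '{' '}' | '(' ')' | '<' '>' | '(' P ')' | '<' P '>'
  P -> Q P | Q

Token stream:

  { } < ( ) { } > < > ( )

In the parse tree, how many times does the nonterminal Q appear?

6

[P [Q { }] [P [Q < [P [Q ( )] [P [Q { }]]] >] [P [Q < >] [P [Q ( )]]]]]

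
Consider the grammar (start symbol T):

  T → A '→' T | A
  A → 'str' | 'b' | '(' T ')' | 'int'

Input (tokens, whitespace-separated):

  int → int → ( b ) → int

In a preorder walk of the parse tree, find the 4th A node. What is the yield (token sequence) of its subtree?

b

[T [A int] → [T [A int] → [T [A ( [T [A b]] )] → [T [A int]]]]]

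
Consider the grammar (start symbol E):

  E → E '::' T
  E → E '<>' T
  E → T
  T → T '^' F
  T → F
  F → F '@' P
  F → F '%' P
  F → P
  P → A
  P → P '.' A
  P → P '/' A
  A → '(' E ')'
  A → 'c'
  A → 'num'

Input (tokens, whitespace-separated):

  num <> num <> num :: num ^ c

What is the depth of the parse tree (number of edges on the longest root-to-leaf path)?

8

[E [E [E [E [T [F [P [A num]]]]] <> [T [F [P [A num]]]]] <> [T [F [P [A num]]]]] :: [T [T [F [P [A num]]]] ^ [F [P [A c]]]]]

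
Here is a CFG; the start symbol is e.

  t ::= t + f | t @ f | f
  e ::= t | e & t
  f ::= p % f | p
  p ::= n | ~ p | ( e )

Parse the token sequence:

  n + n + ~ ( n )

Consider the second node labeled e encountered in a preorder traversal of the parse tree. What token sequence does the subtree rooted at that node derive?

[e [t [t [t [f [p n]]] + [f [p n]]] + [f [p ~ [p ( [e [t [f [p n]]]] )]]]]]

n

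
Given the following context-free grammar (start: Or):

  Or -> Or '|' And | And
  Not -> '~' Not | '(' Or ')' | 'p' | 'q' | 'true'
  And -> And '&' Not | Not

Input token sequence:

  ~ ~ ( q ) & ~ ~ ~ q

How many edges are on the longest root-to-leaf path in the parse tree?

[Or [And [And [Not ~ [Not ~ [Not ( [Or [And [Not q]]] )]]]] & [Not ~ [Not ~ [Not ~ [Not q]]]]]]

9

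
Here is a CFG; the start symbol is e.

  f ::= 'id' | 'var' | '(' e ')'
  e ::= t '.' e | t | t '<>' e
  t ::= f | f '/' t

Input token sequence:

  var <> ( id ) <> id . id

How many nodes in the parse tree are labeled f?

5

[e [t [f var]] <> [e [t [f ( [e [t [f id]]] )]] <> [e [t [f id]] . [e [t [f id]]]]]]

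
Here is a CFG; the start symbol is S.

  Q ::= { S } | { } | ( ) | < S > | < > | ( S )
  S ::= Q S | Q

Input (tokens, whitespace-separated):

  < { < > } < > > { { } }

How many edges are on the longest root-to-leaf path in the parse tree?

6

[S [Q < [S [Q { [S [Q < >]] }] [S [Q < >]]] >] [S [Q { [S [Q { }]] }]]]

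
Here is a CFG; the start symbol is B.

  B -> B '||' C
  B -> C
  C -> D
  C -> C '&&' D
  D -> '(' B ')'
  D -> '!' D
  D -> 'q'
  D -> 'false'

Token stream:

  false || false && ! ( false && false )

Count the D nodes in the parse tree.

6

[B [B [C [D false]]] || [C [C [D false]] && [D ! [D ( [B [C [C [D false]] && [D false]]] )]]]]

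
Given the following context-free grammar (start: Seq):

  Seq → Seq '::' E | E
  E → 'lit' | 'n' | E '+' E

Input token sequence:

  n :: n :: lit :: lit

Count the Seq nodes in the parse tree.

[Seq [Seq [Seq [Seq [E n]] :: [E n]] :: [E lit]] :: [E lit]]

4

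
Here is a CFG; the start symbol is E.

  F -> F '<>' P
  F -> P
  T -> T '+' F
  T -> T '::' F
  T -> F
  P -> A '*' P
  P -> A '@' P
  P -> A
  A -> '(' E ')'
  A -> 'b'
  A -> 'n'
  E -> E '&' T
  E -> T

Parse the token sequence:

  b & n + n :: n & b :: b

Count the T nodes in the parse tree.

6

[E [E [E [T [F [P [A b]]]]] & [T [T [T [F [P [A n]]]] + [F [P [A n]]]] :: [F [P [A n]]]]] & [T [T [F [P [A b]]]] :: [F [P [A b]]]]]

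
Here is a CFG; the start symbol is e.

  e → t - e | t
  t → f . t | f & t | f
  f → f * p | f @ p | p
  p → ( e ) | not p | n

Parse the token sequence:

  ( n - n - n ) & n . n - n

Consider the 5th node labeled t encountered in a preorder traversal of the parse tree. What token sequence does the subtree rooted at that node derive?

[e [t [f [p ( [e [t [f [p n]]] - [e [t [f [p n]]] - [e [t [f [p n]]]]]] )]] & [t [f [p n]] . [t [f [p n]]]]] - [e [t [f [p n]]]]]

n . n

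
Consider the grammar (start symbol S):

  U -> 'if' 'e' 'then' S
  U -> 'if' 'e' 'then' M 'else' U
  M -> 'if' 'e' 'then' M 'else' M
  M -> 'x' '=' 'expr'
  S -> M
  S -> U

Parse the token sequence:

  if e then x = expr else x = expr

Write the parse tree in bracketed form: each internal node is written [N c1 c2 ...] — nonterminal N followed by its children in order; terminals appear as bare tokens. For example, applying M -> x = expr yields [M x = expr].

S
M
if e then M else M
if e then x = expr else M
if e then x = expr else x = expr

[S [M if e then [M x = expr] else [M x = expr]]]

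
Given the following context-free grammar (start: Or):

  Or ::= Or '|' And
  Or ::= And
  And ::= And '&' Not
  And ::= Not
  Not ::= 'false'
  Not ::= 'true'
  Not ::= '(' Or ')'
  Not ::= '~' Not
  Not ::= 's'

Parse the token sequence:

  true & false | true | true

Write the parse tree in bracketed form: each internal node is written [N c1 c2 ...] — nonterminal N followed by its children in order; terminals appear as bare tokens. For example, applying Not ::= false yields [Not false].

[Or [Or [Or [And [And [Not true]] & [Not false]]] | [And [Not true]]] | [And [Not true]]]

Or
Or | And
Or | And | And
And | And | And
And & Not | And | And
Not & Not | And | And
true & Not | And | And
true & false | And | And
true & false | Not | And
true & false | true | And
true & false | true | Not
true & false | true | true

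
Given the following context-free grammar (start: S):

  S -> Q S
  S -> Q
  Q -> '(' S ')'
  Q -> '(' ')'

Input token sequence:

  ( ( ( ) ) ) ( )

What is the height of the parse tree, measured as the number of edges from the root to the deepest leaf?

[S [Q ( [S [Q ( [S [Q ( )]] )]] )] [S [Q ( )]]]

6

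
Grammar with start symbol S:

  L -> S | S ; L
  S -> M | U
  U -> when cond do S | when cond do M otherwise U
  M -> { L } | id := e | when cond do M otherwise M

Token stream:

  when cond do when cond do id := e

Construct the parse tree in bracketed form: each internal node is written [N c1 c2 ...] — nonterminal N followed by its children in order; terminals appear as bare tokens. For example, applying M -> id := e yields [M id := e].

S
U
when cond do S
when cond do U
when cond do when cond do S
when cond do when cond do M
when cond do when cond do id := e

[S [U when cond do [S [U when cond do [S [M id := e]]]]]]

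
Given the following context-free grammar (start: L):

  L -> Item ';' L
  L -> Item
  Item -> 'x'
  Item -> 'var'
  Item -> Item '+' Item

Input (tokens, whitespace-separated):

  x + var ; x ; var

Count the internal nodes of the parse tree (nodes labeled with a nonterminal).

[L [Item [Item x] + [Item var]] ; [L [Item x] ; [L [Item var]]]]

8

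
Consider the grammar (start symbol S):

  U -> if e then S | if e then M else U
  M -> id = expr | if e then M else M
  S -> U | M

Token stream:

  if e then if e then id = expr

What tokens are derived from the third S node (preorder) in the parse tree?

id = expr

[S [U if e then [S [U if e then [S [M id = expr]]]]]]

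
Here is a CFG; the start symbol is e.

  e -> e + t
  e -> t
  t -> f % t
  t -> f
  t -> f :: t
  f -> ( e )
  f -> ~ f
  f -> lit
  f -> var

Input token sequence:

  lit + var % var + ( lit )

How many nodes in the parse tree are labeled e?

4

[e [e [e [t [f lit]]] + [t [f var] % [t [f var]]]] + [t [f ( [e [t [f lit]]] )]]]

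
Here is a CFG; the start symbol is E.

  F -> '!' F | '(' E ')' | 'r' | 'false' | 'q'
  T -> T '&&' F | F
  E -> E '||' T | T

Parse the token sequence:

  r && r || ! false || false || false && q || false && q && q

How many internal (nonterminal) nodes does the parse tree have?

[E [E [E [E [E [T [T [F r]] && [F r]]] || [T [F ! [F false]]]] || [T [F false]]] || [T [T [F false]] && [F q]]] || [T [T [T [F false]] && [F q]] && [F q]]]

24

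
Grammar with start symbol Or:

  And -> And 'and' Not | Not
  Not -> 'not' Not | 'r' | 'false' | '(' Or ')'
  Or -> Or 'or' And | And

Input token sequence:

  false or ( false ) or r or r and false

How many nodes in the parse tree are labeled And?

[Or [Or [Or [Or [And [Not false]]] or [And [Not ( [Or [And [Not false]]] )]]] or [And [Not r]]] or [And [And [Not r]] and [Not false]]]

6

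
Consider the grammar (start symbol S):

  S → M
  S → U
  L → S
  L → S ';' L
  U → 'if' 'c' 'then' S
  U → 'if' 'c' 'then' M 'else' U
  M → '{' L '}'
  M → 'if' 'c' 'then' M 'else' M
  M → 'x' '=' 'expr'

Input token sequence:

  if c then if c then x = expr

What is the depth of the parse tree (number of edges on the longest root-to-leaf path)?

[S [U if c then [S [U if c then [S [M x = expr]]]]]]

6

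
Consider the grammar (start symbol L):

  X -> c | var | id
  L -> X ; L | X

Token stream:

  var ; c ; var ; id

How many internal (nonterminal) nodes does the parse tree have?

[L [X var] ; [L [X c] ; [L [X var] ; [L [X id]]]]]

8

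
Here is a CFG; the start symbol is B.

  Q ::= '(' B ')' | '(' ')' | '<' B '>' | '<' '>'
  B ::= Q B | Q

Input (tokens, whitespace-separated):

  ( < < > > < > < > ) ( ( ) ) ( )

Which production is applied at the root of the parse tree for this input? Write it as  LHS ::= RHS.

B ::= Q B

[B [Q ( [B [Q < [B [Q < >]] >] [B [Q < >] [B [Q < >]]]] )] [B [Q ( [B [Q ( )]] )] [B [Q ( )]]]]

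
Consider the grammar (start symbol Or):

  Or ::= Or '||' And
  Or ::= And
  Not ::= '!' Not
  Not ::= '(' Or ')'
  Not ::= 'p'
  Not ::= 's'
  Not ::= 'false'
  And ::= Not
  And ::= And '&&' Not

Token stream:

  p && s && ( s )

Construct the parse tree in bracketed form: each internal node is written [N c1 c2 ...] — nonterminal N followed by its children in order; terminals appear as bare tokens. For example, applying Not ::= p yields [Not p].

Or
And
And && Not
And && Not && Not
Not && Not && Not
p && Not && Not
p && s && Not
p && s && ( Or )
p && s && ( And )
p && s && ( Not )
p && s && ( s )

[Or [And [And [And [Not p]] && [Not s]] && [Not ( [Or [And [Not s]]] )]]]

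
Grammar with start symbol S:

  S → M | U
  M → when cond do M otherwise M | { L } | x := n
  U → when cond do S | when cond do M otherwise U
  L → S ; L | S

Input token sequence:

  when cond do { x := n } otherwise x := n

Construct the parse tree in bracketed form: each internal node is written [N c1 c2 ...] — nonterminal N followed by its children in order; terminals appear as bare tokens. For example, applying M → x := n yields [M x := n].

S
M
when cond do M otherwise M
when cond do { L } otherwise M
when cond do { S } otherwise M
when cond do { M } otherwise M
when cond do { x := n } otherwise M
when cond do { x := n } otherwise x := n

[S [M when cond do [M { [L [S [M x := n]]] }] otherwise [M x := n]]]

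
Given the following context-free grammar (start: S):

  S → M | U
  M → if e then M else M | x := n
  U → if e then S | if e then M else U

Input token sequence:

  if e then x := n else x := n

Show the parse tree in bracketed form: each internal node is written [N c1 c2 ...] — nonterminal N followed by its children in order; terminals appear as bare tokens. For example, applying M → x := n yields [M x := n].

[S [M if e then [M x := n] else [M x := n]]]

S
M
if e then M else M
if e then x := n else M
if e then x := n else x := n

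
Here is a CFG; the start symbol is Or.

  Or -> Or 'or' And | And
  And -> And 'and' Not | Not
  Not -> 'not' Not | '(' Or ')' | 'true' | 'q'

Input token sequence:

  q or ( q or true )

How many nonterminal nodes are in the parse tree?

12

[Or [Or [And [Not q]]] or [And [Not ( [Or [Or [And [Not q]]] or [And [Not true]]] )]]]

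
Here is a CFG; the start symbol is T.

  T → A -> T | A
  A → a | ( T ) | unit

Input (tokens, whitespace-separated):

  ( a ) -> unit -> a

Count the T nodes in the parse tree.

[T [A ( [T [A a]] )] -> [T [A unit] -> [T [A a]]]]

4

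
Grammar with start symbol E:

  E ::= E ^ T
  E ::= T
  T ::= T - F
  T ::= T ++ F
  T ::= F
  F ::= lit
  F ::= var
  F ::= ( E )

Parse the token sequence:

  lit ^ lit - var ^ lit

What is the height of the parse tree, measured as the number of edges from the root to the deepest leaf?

[E [E [E [T [F lit]]] ^ [T [T [F lit]] - [F var]]] ^ [T [F lit]]]

5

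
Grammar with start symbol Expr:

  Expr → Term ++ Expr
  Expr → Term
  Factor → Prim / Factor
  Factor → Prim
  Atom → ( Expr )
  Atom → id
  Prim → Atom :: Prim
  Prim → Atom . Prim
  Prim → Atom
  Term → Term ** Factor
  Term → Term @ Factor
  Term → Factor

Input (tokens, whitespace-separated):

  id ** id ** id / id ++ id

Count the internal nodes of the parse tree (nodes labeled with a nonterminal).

21

[Expr [Term [Term [Term [Factor [Prim [Atom id]]]] ** [Factor [Prim [Atom id]]]] ** [Factor [Prim [Atom id]] / [Factor [Prim [Atom id]]]]] ++ [Expr [Term [Factor [Prim [Atom id]]]]]]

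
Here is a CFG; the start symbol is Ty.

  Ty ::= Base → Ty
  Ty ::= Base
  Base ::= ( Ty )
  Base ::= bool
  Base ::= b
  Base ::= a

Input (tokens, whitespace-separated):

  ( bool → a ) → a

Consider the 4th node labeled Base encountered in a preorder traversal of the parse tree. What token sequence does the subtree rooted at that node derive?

[Ty [Base ( [Ty [Base bool] → [Ty [Base a]]] )] → [Ty [Base a]]]

a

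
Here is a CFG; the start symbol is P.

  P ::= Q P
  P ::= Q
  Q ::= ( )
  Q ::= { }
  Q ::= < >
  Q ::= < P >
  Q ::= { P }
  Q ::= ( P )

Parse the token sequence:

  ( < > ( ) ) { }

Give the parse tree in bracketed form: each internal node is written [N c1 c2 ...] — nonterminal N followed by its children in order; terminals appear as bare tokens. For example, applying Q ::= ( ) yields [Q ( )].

[P [Q ( [P [Q < >] [P [Q ( )]]] )] [P [Q { }]]]

P
Q P
( P ) P
( Q P ) P
( < > P ) P
( < > Q ) P
( < > ( ) ) P
( < > ( ) ) Q
( < > ( ) ) { }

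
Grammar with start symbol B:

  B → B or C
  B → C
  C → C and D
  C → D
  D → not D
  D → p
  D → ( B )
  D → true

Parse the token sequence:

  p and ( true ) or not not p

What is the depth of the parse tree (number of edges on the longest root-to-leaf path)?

[B [B [C [C [D p]] and [D ( [B [C [D true]]] )]]] or [C [D not [D not [D p]]]]]

7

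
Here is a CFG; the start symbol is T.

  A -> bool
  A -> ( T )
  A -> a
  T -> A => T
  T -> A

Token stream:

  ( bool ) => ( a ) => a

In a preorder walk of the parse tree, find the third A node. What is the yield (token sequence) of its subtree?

[T [A ( [T [A bool]] )] => [T [A ( [T [A a]] )] => [T [A a]]]]

( a )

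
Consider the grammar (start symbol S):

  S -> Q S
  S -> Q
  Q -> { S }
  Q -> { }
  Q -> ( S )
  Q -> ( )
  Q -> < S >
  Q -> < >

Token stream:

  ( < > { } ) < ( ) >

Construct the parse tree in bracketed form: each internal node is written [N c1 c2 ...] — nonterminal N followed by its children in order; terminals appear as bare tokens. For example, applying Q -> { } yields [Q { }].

S
Q S
( S ) S
( Q S ) S
( < > S ) S
( < > Q ) S
( < > { } ) S
( < > { } ) Q
( < > { } ) < S >
( < > { } ) < Q >
( < > { } ) < ( ) >

[S [Q ( [S [Q < >] [S [Q { }]]] )] [S [Q < [S [Q ( )]] >]]]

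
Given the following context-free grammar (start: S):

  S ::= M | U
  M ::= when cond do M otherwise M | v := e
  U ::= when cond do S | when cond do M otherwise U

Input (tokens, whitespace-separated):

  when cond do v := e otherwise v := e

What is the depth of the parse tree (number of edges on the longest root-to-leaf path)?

3

[S [M when cond do [M v := e] otherwise [M v := e]]]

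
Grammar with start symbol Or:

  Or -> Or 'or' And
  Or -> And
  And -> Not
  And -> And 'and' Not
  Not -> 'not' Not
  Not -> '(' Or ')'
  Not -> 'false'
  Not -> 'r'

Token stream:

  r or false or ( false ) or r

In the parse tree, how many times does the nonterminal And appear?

[Or [Or [Or [Or [And [Not r]]] or [And [Not false]]] or [And [Not ( [Or [And [Not false]]] )]]] or [And [Not r]]]

5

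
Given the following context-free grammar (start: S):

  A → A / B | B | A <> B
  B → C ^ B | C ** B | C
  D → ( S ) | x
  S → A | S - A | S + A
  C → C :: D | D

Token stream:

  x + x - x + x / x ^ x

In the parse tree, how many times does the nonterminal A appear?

5

[S [S [S [S [A [B [C [D x]]]]] + [A [B [C [D x]]]]] - [A [B [C [D x]]]]] + [A [A [B [C [D x]]]] / [B [C [D x]] ^ [B [C [D x]]]]]]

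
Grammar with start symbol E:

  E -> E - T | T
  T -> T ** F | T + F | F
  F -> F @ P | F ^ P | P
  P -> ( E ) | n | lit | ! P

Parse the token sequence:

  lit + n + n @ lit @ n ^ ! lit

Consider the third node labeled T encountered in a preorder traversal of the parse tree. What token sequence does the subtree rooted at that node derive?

[E [T [T [T [F [P lit]]] + [F [P n]]] + [F [F [F [F [P n]] @ [P lit]] @ [P n]] ^ [P ! [P lit]]]]]

lit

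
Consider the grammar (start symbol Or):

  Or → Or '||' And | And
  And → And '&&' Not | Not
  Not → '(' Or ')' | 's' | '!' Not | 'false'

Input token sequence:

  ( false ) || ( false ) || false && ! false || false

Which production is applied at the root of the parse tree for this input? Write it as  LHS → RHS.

[Or [Or [Or [Or [And [Not ( [Or [And [Not false]]] )]]] || [And [Not ( [Or [And [Not false]]] )]]] || [And [And [Not false]] && [Not ! [Not false]]]] || [And [Not false]]]

Or → Or '||' And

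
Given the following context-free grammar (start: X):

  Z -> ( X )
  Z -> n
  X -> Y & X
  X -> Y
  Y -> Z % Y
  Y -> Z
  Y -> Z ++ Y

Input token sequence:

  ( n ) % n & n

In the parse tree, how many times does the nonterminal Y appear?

4

[X [Y [Z ( [X [Y [Z n]]] )] % [Y [Z n]]] & [X [Y [Z n]]]]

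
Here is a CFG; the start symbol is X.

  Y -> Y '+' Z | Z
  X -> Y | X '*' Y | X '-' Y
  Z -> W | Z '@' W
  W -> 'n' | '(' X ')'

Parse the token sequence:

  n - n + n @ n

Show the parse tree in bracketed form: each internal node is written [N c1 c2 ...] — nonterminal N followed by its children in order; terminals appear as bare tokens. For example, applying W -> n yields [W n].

[X [X [Y [Z [W n]]]] - [Y [Y [Z [W n]]] + [Z [Z [W n]] @ [W n]]]]

X
X - Y
Y - Y
Z - Y
W - Y
n - Y
n - Y + Z
n - Z + Z
n - W + Z
n - n + Z
n - n + Z @ W
n - n + W @ W
n - n + n @ W
n - n + n @ n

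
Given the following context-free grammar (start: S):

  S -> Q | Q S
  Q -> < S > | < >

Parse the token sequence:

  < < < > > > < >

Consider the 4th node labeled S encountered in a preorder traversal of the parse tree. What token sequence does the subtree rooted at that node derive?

[S [Q < [S [Q < [S [Q < >]] >]] >] [S [Q < >]]]

< >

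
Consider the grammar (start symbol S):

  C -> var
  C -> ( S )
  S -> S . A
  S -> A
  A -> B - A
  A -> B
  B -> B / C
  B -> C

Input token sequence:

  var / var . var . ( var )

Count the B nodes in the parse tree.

5

[S [S [S [A [B [B [C var]] / [C var]]]] . [A [B [C var]]]] . [A [B [C ( [S [A [B [C var]]]] )]]]]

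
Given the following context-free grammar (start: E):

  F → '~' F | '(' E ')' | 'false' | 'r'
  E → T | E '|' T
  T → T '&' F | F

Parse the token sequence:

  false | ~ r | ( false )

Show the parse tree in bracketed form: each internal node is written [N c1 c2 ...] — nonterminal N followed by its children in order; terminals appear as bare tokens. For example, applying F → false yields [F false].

[E [E [E [T [F false]]] | [T [F ~ [F r]]]] | [T [F ( [E [T [F false]]] )]]]

E
E | T
E | T | T
T | T | T
F | T | T
false | T | T
false | F | T
false | ~ F | T
false | ~ r | T
false | ~ r | F
false | ~ r | ( E )
false | ~ r | ( T )
false | ~ r | ( F )
false | ~ r | ( false )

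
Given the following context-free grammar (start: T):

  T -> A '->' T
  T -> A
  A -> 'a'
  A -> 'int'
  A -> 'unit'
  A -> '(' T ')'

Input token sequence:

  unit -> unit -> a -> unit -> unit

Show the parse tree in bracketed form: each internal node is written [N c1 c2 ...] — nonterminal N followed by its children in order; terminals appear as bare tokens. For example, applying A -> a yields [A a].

[T [A unit] -> [T [A unit] -> [T [A a] -> [T [A unit] -> [T [A unit]]]]]]

T
A -> T
unit -> T
unit -> A -> T
unit -> unit -> T
unit -> unit -> A -> T
unit -> unit -> a -> T
unit -> unit -> a -> A -> T
unit -> unit -> a -> unit -> T
unit -> unit -> a -> unit -> A
unit -> unit -> a -> unit -> unit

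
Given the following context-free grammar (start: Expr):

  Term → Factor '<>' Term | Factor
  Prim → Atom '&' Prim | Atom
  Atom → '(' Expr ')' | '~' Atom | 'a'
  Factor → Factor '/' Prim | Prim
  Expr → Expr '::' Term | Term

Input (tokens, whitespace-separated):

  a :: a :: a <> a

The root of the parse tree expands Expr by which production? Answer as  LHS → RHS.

[Expr [Expr [Expr [Term [Factor [Prim [Atom a]]]]] :: [Term [Factor [Prim [Atom a]]]]] :: [Term [Factor [Prim [Atom a]]] <> [Term [Factor [Prim [Atom a]]]]]]

Expr → Expr '::' Term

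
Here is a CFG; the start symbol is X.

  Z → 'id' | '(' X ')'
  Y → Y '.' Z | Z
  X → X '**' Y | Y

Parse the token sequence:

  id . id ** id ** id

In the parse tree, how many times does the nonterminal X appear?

[X [X [X [Y [Y [Z id]] . [Z id]]] ** [Y [Z id]]] ** [Y [Z id]]]

3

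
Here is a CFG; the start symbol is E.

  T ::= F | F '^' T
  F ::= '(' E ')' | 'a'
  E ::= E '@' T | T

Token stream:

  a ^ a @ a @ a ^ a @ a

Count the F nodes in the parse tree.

[E [E [E [E [T [F a] ^ [T [F a]]]] @ [T [F a]]] @ [T [F a] ^ [T [F a]]]] @ [T [F a]]]

6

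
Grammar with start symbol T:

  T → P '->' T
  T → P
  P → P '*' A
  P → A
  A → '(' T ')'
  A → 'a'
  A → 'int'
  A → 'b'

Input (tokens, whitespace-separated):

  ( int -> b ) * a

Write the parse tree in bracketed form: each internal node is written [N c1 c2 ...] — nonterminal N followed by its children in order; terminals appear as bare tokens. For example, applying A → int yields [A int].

T
P
P * A
A * A
( T ) * A
( P -> T ) * A
( A -> T ) * A
( int -> T ) * A
( int -> P ) * A
( int -> A ) * A
( int -> b ) * A
( int -> b ) * a

[T [P [P [A ( [T [P [A int]] -> [T [P [A b]]]] )]] * [A a]]]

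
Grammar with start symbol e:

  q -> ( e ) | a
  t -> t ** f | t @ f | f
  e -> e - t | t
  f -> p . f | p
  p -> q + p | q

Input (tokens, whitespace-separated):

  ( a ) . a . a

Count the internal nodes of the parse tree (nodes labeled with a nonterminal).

[e [t [f [p [q ( [e [t [f [p [q a]]]]] )]] . [f [p [q a]] . [f [p [q a]]]]]]]

16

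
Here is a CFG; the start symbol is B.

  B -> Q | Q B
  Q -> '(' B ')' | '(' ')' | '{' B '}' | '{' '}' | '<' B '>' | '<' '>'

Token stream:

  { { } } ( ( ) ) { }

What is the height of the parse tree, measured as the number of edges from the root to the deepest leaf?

[B [Q { [B [Q { }]] }] [B [Q ( [B [Q ( )]] )] [B [Q { }]]]]

5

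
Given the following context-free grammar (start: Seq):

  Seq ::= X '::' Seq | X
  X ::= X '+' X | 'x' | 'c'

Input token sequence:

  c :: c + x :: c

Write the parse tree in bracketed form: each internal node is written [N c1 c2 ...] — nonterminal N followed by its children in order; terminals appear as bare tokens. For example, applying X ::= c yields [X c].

Seq
X :: Seq
c :: Seq
c :: X :: Seq
c :: X + X :: Seq
c :: c + X :: Seq
c :: c + x :: Seq
c :: c + x :: X
c :: c + x :: c

[Seq [X c] :: [Seq [X [X c] + [X x]] :: [Seq [X c]]]]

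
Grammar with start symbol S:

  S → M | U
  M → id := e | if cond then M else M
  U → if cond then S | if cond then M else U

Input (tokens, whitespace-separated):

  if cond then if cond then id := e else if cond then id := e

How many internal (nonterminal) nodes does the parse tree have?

8

[S [U if cond then [S [U if cond then [M id := e] else [U if cond then [S [M id := e]]]]]]]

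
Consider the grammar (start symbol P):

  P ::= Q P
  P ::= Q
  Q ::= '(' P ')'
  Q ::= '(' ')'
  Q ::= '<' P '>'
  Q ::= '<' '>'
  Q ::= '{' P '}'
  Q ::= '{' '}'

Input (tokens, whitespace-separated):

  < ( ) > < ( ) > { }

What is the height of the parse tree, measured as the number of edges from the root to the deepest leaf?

5

[P [Q < [P [Q ( )]] >] [P [Q < [P [Q ( )]] >] [P [Q { }]]]]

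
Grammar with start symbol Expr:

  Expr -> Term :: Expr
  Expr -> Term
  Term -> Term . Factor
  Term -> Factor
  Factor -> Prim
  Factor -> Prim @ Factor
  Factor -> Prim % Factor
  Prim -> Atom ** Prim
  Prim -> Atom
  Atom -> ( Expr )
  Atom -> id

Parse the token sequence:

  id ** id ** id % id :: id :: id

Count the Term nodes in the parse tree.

3

[Expr [Term [Factor [Prim [Atom id] ** [Prim [Atom id] ** [Prim [Atom id]]]] % [Factor [Prim [Atom id]]]]] :: [Expr [Term [Factor [Prim [Atom id]]]] :: [Expr [Term [Factor [Prim [Atom id]]]]]]]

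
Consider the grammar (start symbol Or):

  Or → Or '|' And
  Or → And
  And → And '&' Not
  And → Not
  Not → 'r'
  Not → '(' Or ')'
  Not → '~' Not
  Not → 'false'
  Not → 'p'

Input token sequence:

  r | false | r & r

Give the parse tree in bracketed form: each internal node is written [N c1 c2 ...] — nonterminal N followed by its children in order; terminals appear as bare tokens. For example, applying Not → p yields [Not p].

Or
Or | And
Or | And | And
And | And | And
Not | And | And
r | And | And
r | Not | And
r | false | And
r | false | And & Not
r | false | Not & Not
r | false | r & Not
r | false | r & r

[Or [Or [Or [And [Not r]]] | [And [Not false]]] | [And [And [Not r]] & [Not r]]]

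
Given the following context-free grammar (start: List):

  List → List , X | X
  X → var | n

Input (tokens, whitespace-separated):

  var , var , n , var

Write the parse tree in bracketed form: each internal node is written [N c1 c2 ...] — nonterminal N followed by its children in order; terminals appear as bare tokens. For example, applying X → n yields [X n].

[List [List [List [List [X var]] , [X var]] , [X n]] , [X var]]

List
List , X
List , X , X
List , X , X , X
X , X , X , X
var , X , X , X
var , var , X , X
var , var , n , X
var , var , n , var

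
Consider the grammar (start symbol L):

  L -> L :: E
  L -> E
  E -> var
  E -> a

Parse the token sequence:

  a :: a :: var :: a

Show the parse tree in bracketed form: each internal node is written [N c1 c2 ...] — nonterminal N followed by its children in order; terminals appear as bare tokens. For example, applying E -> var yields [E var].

L
L :: E
L :: E :: E
L :: E :: E :: E
E :: E :: E :: E
a :: E :: E :: E
a :: a :: E :: E
a :: a :: var :: E
a :: a :: var :: a

[L [L [L [L [E a]] :: [E a]] :: [E var]] :: [E a]]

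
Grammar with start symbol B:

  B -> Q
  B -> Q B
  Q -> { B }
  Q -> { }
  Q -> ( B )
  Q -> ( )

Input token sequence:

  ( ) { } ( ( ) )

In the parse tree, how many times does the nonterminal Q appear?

[B [Q ( )] [B [Q { }] [B [Q ( [B [Q ( )]] )]]]]

4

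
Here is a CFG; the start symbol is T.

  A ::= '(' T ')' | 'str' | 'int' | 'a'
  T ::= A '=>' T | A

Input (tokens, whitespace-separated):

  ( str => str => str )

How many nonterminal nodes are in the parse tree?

8

[T [A ( [T [A str] => [T [A str] => [T [A str]]]] )]]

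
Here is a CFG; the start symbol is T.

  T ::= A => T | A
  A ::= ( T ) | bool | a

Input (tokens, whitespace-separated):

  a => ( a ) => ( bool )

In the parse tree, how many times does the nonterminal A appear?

5

[T [A a] => [T [A ( [T [A a]] )] => [T [A ( [T [A bool]] )]]]]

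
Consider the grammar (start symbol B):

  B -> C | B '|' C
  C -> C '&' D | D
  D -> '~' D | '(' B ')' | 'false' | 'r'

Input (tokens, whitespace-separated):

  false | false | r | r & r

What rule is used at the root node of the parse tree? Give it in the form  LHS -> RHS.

B -> B '|' C

[B [B [B [B [C [D false]]] | [C [D false]]] | [C [D r]]] | [C [C [D r]] & [D r]]]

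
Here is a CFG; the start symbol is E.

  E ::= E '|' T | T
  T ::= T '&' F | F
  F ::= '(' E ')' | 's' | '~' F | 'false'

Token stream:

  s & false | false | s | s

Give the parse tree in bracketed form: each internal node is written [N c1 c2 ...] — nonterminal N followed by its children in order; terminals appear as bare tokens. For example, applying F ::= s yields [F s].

E
E | T
E | T | T
E | T | T | T
T | T | T | T
T & F | T | T | T
F & F | T | T | T
s & F | T | T | T
s & false | T | T | T
s & false | F | T | T
s & false | false | T | T
s & false | false | F | T
s & false | false | s | T
s & false | false | s | F
s & false | false | s | s

[E [E [E [E [T [T [F s]] & [F false]]] | [T [F false]]] | [T [F s]]] | [T [F s]]]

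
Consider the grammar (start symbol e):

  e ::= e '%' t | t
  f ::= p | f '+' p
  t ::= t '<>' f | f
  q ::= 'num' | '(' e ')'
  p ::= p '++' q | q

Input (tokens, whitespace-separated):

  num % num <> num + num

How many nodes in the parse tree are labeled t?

[e [e [t [f [p [q num]]]]] % [t [t [f [p [q num]]]] <> [f [f [p [q num]]] + [p [q num]]]]]

3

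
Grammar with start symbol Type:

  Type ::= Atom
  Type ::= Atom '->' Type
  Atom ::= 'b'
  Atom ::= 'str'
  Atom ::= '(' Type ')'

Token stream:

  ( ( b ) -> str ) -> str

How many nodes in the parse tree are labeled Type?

[Type [Atom ( [Type [Atom ( [Type [Atom b]] )] -> [Type [Atom str]]] )] -> [Type [Atom str]]]

5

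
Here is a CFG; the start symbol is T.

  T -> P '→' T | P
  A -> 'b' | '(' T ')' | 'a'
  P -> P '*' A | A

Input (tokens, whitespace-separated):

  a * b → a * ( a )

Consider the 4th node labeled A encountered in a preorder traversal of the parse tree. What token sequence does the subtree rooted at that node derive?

( a )

[T [P [P [A a]] * [A b]] → [T [P [P [A a]] * [A ( [T [P [A a]]] )]]]]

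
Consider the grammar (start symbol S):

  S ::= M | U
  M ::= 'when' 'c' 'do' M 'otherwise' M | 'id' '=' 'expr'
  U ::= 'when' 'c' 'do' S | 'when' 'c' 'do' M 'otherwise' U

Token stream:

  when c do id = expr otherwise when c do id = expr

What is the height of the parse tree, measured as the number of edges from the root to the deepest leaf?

5

[S [U when c do [M id = expr] otherwise [U when c do [S [M id = expr]]]]]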